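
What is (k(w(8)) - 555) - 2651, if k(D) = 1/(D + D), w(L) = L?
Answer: -51295/16 ≈ -3205.9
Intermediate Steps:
k(D) = 1/(2*D)
(k(w(8)) - 555) - 2651 = ((1/2)/8 - 555) - 2651 = ((1/2)*(1/8) - 555) - 2651 = (1/16 - 555) - 2651 = -8879/16 - 2651 = -51295/16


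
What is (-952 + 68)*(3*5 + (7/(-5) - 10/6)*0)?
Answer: -13260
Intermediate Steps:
(-952 + 68)*(3*5 + (7/(-5) - 10/6)*0) = -884*(15 + (7*(-⅕) - 10*⅙)*0) = -884*(15 + (-7/5 - 5/3)*0) = -884*(15 - 46/15*0) = -884*(15 + 0) = -884*15 = -13260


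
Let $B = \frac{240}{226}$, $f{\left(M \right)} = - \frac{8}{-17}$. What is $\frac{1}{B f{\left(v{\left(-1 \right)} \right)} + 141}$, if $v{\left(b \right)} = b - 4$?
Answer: $\frac{1921}{271821} \approx 0.0070672$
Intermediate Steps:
$v{\left(b \right)} = -4 + b$ ($v{\left(b \right)} = b - 4 = -4 + b$)
$f{\left(M \right)} = \frac{8}{17}$ ($f{\left(M \right)} = \left(-8\right) \left(- \frac{1}{17}\right) = \frac{8}{17}$)
$B = \frac{120}{113}$ ($B = 240 \cdot \frac{1}{226} = \frac{120}{113} \approx 1.0619$)
$\frac{1}{B f{\left(v{\left(-1 \right)} \right)} + 141} = \frac{1}{\frac{120}{113} \cdot \frac{8}{17} + 141} = \frac{1}{\frac{960}{1921} + 141} = \frac{1}{\frac{271821}{1921}} = \frac{1921}{271821}$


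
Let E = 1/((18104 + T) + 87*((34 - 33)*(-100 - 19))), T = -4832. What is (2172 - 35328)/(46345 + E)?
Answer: -24195591/33820264 ≈ -0.71542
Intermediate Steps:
E = 1/2919 (E = 1/((18104 - 4832) + 87*((34 - 33)*(-100 - 19))) = 1/(13272 + 87*(1*(-119))) = 1/(13272 + 87*(-119)) = 1/(13272 - 10353) = 1/2919 ≈ 0.00034258)
(2172 - 35328)/(46345 + E) = (2172 - 35328)/(46345 + 1/2919) = -33156/135281056/2919 = -33156*2919/135281056 = -24195591/33820264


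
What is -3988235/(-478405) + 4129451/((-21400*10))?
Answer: -2097322833/191362000 ≈ -10.960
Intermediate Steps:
-3988235/(-478405) + 4129451/((-21400*10)) = -3988235*(-1/478405) + 4129451/(-214000) = 797647/95681 + 4129451*(-1/214000) = 797647/95681 - 38593/2000 = -2097322833/191362000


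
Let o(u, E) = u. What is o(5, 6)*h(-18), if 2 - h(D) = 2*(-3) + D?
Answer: 130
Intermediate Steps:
h(D) = 8 - D (h(D) = 2 - (2*(-3) + D) = 2 - (-6 + D) = 2 + (6 - D) = 8 - D)
o(5, 6)*h(-18) = 5*(8 - 1*(-18)) = 5*(8 + 18) = 5*26 = 130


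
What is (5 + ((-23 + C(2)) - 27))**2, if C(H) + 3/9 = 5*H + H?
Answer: 10000/9 ≈ 1111.1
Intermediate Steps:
C(H) = -1/3 + 6*H (C(H) = -1/3 + (5*H + H) = -1/3 + 6*H)
(5 + ((-23 + C(2)) - 27))**2 = (5 + ((-23 + (-1/3 + 6*2)) - 27))**2 = (5 + ((-23 + (-1/3 + 12)) - 27))**2 = (5 + ((-23 + 35/3) - 27))**2 = (5 + (-34/3 - 27))**2 = (5 - 115/3)**2 = (-100/3)**2 = 10000/9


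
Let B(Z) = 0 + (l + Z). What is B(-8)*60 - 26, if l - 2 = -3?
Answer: -566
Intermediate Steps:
l = -1 (l = 2 - 3 = -1)
B(Z) = -1 + Z (B(Z) = 0 + (-1 + Z) = -1 + Z)
B(-8)*60 - 26 = (-1 - 8)*60 - 26 = -9*60 - 26 = -540 - 26 = -566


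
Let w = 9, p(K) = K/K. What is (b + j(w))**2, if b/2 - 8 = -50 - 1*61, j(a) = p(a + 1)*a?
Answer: 38809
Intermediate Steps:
p(K) = 1
j(a) = a (j(a) = 1*a = a)
b = -206 (b = 16 + 2*(-50 - 1*61) = 16 + 2*(-50 - 61) = 16 + 2*(-111) = 16 - 222 = -206)
(b + j(w))**2 = (-206 + 9)**2 = (-197)**2 = 38809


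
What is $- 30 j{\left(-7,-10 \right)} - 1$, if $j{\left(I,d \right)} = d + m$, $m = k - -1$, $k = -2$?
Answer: $329$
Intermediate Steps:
$m = -1$ ($m = -2 - -1 = -2 + 1 = -1$)
$j{\left(I,d \right)} = -1 + d$ ($j{\left(I,d \right)} = d - 1 = -1 + d$)
$- 30 j{\left(-7,-10 \right)} - 1 = - 30 \left(-1 - 10\right) - 1 = \left(-30\right) \left(-11\right) - 1 = 330 - 1 = 329$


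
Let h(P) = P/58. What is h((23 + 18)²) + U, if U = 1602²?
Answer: 148853113/58 ≈ 2.5664e+6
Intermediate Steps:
U = 2566404
h(P) = P/58 (h(P) = P*(1/58) = P/58)
h((23 + 18)²) + U = (23 + 18)²/58 + 2566404 = (1/58)*41² + 2566404 = (1/58)*1681 + 2566404 = 1681/58 + 2566404 = 148853113/58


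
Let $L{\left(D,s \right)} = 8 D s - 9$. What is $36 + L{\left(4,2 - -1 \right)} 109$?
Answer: $9519$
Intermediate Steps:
$L{\left(D,s \right)} = -9 + 8 D s$ ($L{\left(D,s \right)} = 8 D s - 9 = -9 + 8 D s$)
$36 + L{\left(4,2 - -1 \right)} 109 = 36 + \left(-9 + 8 \cdot 4 \left(2 - -1\right)\right) 109 = 36 + \left(-9 + 8 \cdot 4 \left(2 + 1\right)\right) 109 = 36 + \left(-9 + 8 \cdot 4 \cdot 3\right) 109 = 36 + \left(-9 + 96\right) 109 = 36 + 87 \cdot 109 = 36 + 9483 = 9519$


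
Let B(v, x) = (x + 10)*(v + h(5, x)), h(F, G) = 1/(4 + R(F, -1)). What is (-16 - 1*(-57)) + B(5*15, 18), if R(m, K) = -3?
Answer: 2169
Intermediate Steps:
h(F, G) = 1 (h(F, G) = 1/(4 - 3) = 1/1 = 1)
B(v, x) = (1 + v)*(10 + x) (B(v, x) = (x + 10)*(v + 1) = (10 + x)*(1 + v) = (1 + v)*(10 + x))
(-16 - 1*(-57)) + B(5*15, 18) = (-16 - 1*(-57)) + (10 + 18 + 10*(5*15) + (5*15)*18) = (-16 + 57) + (10 + 18 + 10*75 + 75*18) = 41 + (10 + 18 + 750 + 1350) = 41 + 2128 = 2169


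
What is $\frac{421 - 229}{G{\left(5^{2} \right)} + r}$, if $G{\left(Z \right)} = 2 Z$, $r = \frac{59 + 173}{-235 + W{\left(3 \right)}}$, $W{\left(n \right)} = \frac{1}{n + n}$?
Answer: $\frac{135264}{34529} \approx 3.9174$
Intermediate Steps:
$W{\left(n \right)} = \frac{1}{2 n}$
$r = - \frac{1392}{1409}$ ($r = \frac{59 + 173}{-235 + \frac{1}{2 \cdot 3}} = \frac{232}{-235 + \frac{1}{2} \cdot \frac{1}{3}} = \frac{232}{-235 + \frac{1}{6}} = \frac{232}{- \frac{1409}{6}} = 232 \left(- \frac{6}{1409}\right) = - \frac{1392}{1409} \approx -0.98794$)
$\frac{421 - 229}{G{\left(5^{2} \right)} + r} = \frac{421 - 229}{2 \cdot 5^{2} - \frac{1392}{1409}} = \frac{192}{2 \cdot 25 - \frac{1392}{1409}} = \frac{192}{50 - \frac{1392}{1409}} = \frac{192}{\frac{69058}{1409}} = 192 \cdot \frac{1409}{69058} = \frac{135264}{34529}$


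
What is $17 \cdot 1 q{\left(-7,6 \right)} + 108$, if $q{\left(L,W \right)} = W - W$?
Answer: $108$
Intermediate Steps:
$q{\left(L,W \right)} = 0$
$17 \cdot 1 q{\left(-7,6 \right)} + 108 = 17 \cdot 1 \cdot 0 + 108 = 17 \cdot 0 + 108 = 0 + 108 = 108$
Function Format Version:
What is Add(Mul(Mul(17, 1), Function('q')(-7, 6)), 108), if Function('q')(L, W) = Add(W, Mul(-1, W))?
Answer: 108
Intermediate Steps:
Function('q')(L, W) = 0
Add(Mul(Mul(17, 1), Function('q')(-7, 6)), 108) = Add(Mul(Mul(17, 1), 0), 108) = Add(Mul(17, 0), 108) = Add(0, 108) = 108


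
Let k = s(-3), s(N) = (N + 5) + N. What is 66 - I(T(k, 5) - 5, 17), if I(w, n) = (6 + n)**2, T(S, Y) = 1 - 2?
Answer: -463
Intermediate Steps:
s(N) = 5 + 2*N (s(N) = (5 + N) + N = 5 + 2*N)
k = -1 (k = 5 + 2*(-3) = 5 - 6 = -1)
T(S, Y) = -1
66 - I(T(k, 5) - 5, 17) = 66 - (6 + 17)**2 = 66 - 1*23**2 = 66 - 1*529 = 66 - 529 = -463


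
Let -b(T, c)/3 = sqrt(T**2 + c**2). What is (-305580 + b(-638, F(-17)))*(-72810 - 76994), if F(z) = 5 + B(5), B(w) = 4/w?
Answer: 45777106320 + 13032948*sqrt(12101)/5 ≈ 4.6064e+10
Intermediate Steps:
F(z) = 29/5 (F(z) = 5 + 4/5 = 29/5)
b(T, c) = -3*sqrt(T**2 + c**2)
(-305580 + b(-638, F(-17)))*(-72810 - 76994) = (-305580 - 3*sqrt((-638)**2 + (29/5)**2))*(-72810 - 76994) = (-305580 - 3*sqrt(407044 + 841/25))*(-149804) = (-305580 - 87*sqrt(12101)/5)*(-149804) = 45777106320 + 13032948*sqrt(12101)/5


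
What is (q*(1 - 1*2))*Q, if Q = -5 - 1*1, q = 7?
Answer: 42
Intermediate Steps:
Q = -6 (Q = -5 - 1 = -6)
(q*(1 - 1*2))*Q = (7*(1 - 1*2))*(-6) = (7*(1 - 2))*(-6) = (7*(-1))*(-6) = -7*(-6) = 42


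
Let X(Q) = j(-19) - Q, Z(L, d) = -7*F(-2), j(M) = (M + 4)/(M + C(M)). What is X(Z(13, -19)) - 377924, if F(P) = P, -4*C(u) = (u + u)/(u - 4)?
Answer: -337497944/893 ≈ -3.7794e+5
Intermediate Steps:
C(u) = -u/(2*(-4 + u)) (C(u) = -(u + u)/(4*(u - 4)) = -2*u/(4*(-4 + u)) = -u/(2*(-4 + u)))
j(M) = (4 + M)/(M - M/(-8 + 2*M)) (j(M) = (M + 4)/(M - M/(-8 + 2*M)) = (4 + M)/(M - M/(-8 + 2*M)))
Z(L, d) = 14 (Z(L, d) = -7*(-2) = 14)
X(Q) = 690/893 - Q (X(Q) = 2*(-16 + (-19)²)/(-19*(-9 + 2*(-19))) - Q = 2*(-1/19)*(-16 + 361)/(-9 - 38) - Q = 2*(-1/19)*345/(-47) - Q = 2*(-1/19)*(-1/47)*345 - Q = 690/893 - Q)
X(Z(13, -19)) - 377924 = (690/893 - 1*14) - 377924 = (690/893 - 14) - 377924 = -11812/893 - 377924 = -337497944/893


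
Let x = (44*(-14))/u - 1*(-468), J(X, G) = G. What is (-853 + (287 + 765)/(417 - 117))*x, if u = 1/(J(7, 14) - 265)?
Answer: -9880711808/75 ≈ -1.3174e+8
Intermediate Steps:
u = -1/251 (u = 1/(14 - 265) = 1/(-251) = -1/251 ≈ -0.0039841)
x = 155084 (x = (44*(-14))/(-1/251) - 1*(-468) = -616*(-251) + 468 = 154616 + 468 = 155084)
(-853 + (287 + 765)/(417 - 117))*x = (-853 + (287 + 765)/(417 - 117))*155084 = (-853 + 1052/300)*155084 = (-853 + 1052*(1/300))*155084 = (-853 + 263/75)*155084 = -63712/75*155084 = -9880711808/75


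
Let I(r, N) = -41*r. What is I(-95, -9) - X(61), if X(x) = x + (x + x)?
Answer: 3712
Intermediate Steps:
X(x) = 3*x (X(x) = x + 2*x = 3*x)
I(-95, -9) - X(61) = -41*(-95) - 3*61 = 3895 - 1*183 = 3895 - 183 = 3712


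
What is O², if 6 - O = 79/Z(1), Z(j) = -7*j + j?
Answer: 13225/36 ≈ 367.36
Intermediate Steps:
Z(j) = -6*j
O = 115/6 (O = 6 - 79/((-6*1)) = 6 - 79/(-6) = 6 - 79*(-1)/6 = 6 - 1*(-79/6) = 6 + 79/6 = 115/6 ≈ 19.167)
O² = (115/6)² = 13225/36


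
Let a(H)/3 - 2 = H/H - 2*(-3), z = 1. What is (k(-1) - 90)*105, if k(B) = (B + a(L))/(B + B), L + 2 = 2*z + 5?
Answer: -10815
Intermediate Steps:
L = 5 (L = -2 + (2*1 + 5) = -2 + (2 + 5) = -2 + 7 = 5)
a(H) = 27 (a(H) = 6 + 3*(H/H - 2*(-3)) = 6 + 3*(1 + 6) = 6 + 3*7 = 6 + 21 = 27)
k(B) = (27 + B)/(2*B) (k(B) = (B + 27)/(B + B) = (27 + B)/((2*B)) = (27 + B)*(1/(2*B)) = (27 + B)/(2*B))
(k(-1) - 90)*105 = ((½)*(27 - 1)/(-1) - 90)*105 = ((½)*(-1)*26 - 90)*105 = (-13 - 90)*105 = -103*105 = -10815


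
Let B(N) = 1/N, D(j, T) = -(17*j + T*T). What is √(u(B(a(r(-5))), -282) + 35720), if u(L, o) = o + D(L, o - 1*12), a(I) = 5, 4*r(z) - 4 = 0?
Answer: I*√1275035/5 ≈ 225.83*I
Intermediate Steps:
r(z) = 1 (r(z) = 1 + (¼)*0 = 1 + 0 = 1)
D(j, T) = -T² - 17*j (D(j, T) = -(17*j + T²) = -(T² + 17*j) = -T² - 17*j)
u(L, o) = o - (-12 + o)² - 17*L (u(L, o) = o + (-(o - 1*12)² - 17*L) = o + (-(o - 12)² - 17*L) = o + (-(-12 + o)² - 17*L) = o - (-12 + o)² - 17*L)
√(u(B(a(r(-5))), -282) + 35720) = √((-282 - (-12 - 282)² - 17/5) + 35720) = √((-282 - 1*(-294)² - 17*⅕) + 35720) = √((-282 - 1*86436 - 17/5) + 35720) = √((-282 - 86436 - 17/5) + 35720) = √(-433607/5 + 35720) = √(-255007/5) = I*√1275035/5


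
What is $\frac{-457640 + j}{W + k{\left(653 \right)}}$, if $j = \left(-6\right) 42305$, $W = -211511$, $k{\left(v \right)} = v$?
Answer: $\frac{355735}{105429} \approx 3.3742$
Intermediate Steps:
$j = -253830$
$\frac{-457640 + j}{W + k{\left(653 \right)}} = \frac{-457640 - 253830}{-211511 + 653} = - \frac{711470}{-210858} = \left(-711470\right) \left(- \frac{1}{210858}\right) = \frac{355735}{105429}$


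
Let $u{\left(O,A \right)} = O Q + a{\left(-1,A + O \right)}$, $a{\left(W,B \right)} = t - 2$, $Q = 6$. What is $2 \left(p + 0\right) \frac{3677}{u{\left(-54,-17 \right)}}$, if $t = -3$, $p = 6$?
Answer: $- \frac{44124}{329} \approx -134.12$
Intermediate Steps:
$a{\left(W,B \right)} = -5$ ($a{\left(W,B \right)} = -3 - 2 = -5$)
$u{\left(O,A \right)} = -5 + 6 O$ ($u{\left(O,A \right)} = O 6 - 5 = 6 O - 5 = -5 + 6 O$)
$2 \left(p + 0\right) \frac{3677}{u{\left(-54,-17 \right)}} = 2 \left(6 + 0\right) \frac{3677}{-5 + 6 \left(-54\right)} = 2 \cdot 6 \frac{3677}{-5 - 324} = 12 \frac{3677}{-329} = 12 \cdot 3677 \left(- \frac{1}{329}\right) = 12 \left(- \frac{3677}{329}\right) = - \frac{44124}{329}$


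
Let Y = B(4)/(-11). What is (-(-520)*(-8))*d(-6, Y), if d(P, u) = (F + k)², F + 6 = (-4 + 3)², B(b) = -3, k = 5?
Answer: 0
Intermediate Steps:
F = -5 (F = -6 + (-4 + 3)² = -6 + (-1)² = -6 + 1 = -5)
Y = 3/11 (Y = -3/(-11) = -3*(-1/11) = 3/11 ≈ 0.27273)
d(P, u) = 0 (d(P, u) = (-5 + 5)² = 0² = 0)
(-(-520)*(-8))*d(-6, Y) = -(-520)*(-8)*0 = -40*104*0 = -4160*0 = 0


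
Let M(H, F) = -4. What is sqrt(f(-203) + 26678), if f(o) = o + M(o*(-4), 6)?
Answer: sqrt(26471) ≈ 162.70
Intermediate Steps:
f(o) = -4 + o (f(o) = o - 4 = -4 + o)
sqrt(f(-203) + 26678) = sqrt((-4 - 203) + 26678) = sqrt(-207 + 26678) = sqrt(26471)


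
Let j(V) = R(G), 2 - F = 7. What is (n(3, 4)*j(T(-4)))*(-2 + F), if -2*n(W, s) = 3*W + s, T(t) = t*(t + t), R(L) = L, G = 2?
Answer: 91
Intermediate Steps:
F = -5 (F = 2 - 1*7 = 2 - 7 = -5)
T(t) = 2*t² (T(t) = t*(2*t) = 2*t²)
j(V) = 2
n(W, s) = -3*W/2 - s/2 (n(W, s) = -(3*W + s)/2 = -(s + 3*W)/2 = -3*W/2 - s/2)
(n(3, 4)*j(T(-4)))*(-2 + F) = ((-3/2*3 - ½*4)*2)*(-2 - 5) = ((-9/2 - 2)*2)*(-7) = -13/2*2*(-7) = -13*(-7) = 91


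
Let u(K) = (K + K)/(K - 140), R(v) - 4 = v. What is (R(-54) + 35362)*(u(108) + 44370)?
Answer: 1566555084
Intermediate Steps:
R(v) = 4 + v
u(K) = 2*K/(-140 + K) (u(K) = (2*K)/(-140 + K) = 2*K/(-140 + K))
(R(-54) + 35362)*(u(108) + 44370) = ((4 - 54) + 35362)*(2*108/(-140 + 108) + 44370) = (-50 + 35362)*(2*108/(-32) + 44370) = 35312*(2*108*(-1/32) + 44370) = 35312*(-27/4 + 44370) = 35312*(177453/4) = 1566555084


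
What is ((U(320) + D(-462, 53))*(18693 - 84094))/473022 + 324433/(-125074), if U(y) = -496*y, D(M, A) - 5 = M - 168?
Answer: 36202305750889/1643409823 ≈ 22029.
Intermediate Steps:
D(M, A) = -163 + M (D(M, A) = 5 + (M - 168) = 5 + (-168 + M) = -163 + M)
((U(320) + D(-462, 53))*(18693 - 84094))/473022 + 324433/(-125074) = ((-496*320 + (-163 - 462))*(18693 - 84094))/473022 + 324433/(-125074) = ((-158720 - 625)*(-65401))*(1/473022) + 324433*(-1/125074) = -159345*(-65401)*(1/473022) - 324433/125074 = 10421322345*(1/473022) - 324433/125074 = 1157924705/52558 - 324433/125074 = 36202305750889/1643409823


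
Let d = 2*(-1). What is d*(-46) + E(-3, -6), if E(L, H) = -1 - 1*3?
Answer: 88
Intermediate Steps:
E(L, H) = -4 (E(L, H) = -1 - 3 = -4)
d = -2
d*(-46) + E(-3, -6) = -2*(-46) - 4 = 92 - 4 = 88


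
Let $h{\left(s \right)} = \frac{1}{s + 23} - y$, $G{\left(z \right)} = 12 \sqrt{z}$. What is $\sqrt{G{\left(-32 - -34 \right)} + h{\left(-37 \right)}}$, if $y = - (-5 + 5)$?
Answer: $\frac{\sqrt{-14 + 2352 \sqrt{2}}}{14} \approx 4.1109$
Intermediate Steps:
$y = 0$ ($y = \left(-1\right) 0 = 0$)
$h{\left(s \right)} = \frac{1}{23 + s}$ ($h{\left(s \right)} = \frac{1}{s + 23} - 0 = \frac{1}{23 + s} + 0 = \frac{1}{23 + s}$)
$\sqrt{G{\left(-32 - -34 \right)} + h{\left(-37 \right)}} = \sqrt{12 \sqrt{-32 - -34} + \frac{1}{23 - 37}} = \sqrt{12 \sqrt{-32 + 34} + \frac{1}{-14}} = \sqrt{12 \sqrt{2} - \frac{1}{14}} = \sqrt{- \frac{1}{14} + 12 \sqrt{2}}$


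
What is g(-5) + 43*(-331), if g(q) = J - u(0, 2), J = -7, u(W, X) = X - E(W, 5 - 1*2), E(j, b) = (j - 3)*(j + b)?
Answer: -14251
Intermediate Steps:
E(j, b) = (-3 + j)*(b + j)
u(W, X) = 9 + X - W**2 (u(W, X) = X - (W**2 - 3*(5 - 1*2) - 3*W + (5 - 1*2)*W) = X - (W**2 - 3*(5 - 2) - 3*W + (5 - 2)*W) = X - (W**2 - 3*3 - 3*W + 3*W) = X - (W**2 - 9 - 3*W + 3*W) = X - (-9 + W**2) = X + (9 - W**2) = 9 + X - W**2)
g(q) = -18 (g(q) = -7 - (9 + 2 - 1*0**2) = -7 - (9 + 2 - 1*0) = -7 - (9 + 2 + 0) = -7 - 1*11 = -7 - 11 = -18)
g(-5) + 43*(-331) = -18 + 43*(-331) = -18 - 14233 = -14251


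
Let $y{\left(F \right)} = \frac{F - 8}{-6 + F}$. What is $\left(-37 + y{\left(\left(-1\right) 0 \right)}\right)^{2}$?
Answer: $\frac{11449}{9} \approx 1272.1$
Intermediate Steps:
$y{\left(F \right)} = \frac{-8 + F}{-6 + F}$
$\left(-37 + y{\left(\left(-1\right) 0 \right)}\right)^{2} = \left(-37 + \frac{-8 - 0}{-6 - 0}\right)^{2} = \left(-37 + \frac{-8 + 0}{-6 + 0}\right)^{2} = \left(-37 + \frac{1}{-6} \left(-8\right)\right)^{2} = \left(-37 - - \frac{4}{3}\right)^{2} = \left(-37 + \frac{4}{3}\right)^{2} = \left(- \frac{107}{3}\right)^{2} = \frac{11449}{9}$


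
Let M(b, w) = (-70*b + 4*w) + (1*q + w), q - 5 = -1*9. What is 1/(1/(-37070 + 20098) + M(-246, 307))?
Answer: 16972/318241971 ≈ 5.3330e-5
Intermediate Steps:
q = -4 (q = 5 - 1*9 = 5 - 9 = -4)
M(b, w) = -4 - 70*b + 5*w (M(b, w) = (-70*b + 4*w) + (1*(-4) + w) = (-70*b + 4*w) + (-4 + w) = -4 - 70*b + 5*w)
1/(1/(-37070 + 20098) + M(-246, 307)) = 1/(1/(-37070 + 20098) + (-4 - 70*(-246) + 5*307)) = 1/(1/(-16972) + (-4 + 17220 + 1535)) = 1/(-1/16972 + 18751) = 1/(318241971/16972) = 16972/318241971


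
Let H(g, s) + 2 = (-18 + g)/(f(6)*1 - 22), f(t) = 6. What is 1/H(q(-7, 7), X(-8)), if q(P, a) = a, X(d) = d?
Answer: -16/21 ≈ -0.76190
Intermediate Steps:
H(g, s) = -7/8 - g/16 (H(g, s) = -2 + (-18 + g)/(6*1 - 22) = -2 + (-18 + g)/(6 - 22) = -2 + (-18 + g)/(-16) = -2 + (-18 + g)*(-1/16) = -2 + (9/8 - g/16) = -7/8 - g/16)
1/H(q(-7, 7), X(-8)) = 1/(-7/8 - 1/16*7) = 1/(-7/8 - 7/16) = 1/(-21/16) = -16/21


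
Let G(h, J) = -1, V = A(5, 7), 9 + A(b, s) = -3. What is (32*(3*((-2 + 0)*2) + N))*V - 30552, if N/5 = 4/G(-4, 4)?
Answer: -18264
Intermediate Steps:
A(b, s) = -12 (A(b, s) = -9 - 3 = -12)
V = -12
N = -20 (N = 5*(4/(-1)) = 5*(4*(-1)) = 5*(-4) = -20)
(32*(3*((-2 + 0)*2) + N))*V - 30552 = (32*(3*((-2 + 0)*2) - 20))*(-12) - 30552 = (32*(3*(-2*2) - 20))*(-12) - 30552 = (32*(3*(-4) - 20))*(-12) - 30552 = (32*(-12 - 20))*(-12) - 30552 = (32*(-32))*(-12) - 30552 = -1024*(-12) - 30552 = 12288 - 30552 = -18264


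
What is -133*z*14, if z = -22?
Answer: 40964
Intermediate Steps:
-133*z*14 = -133*(-22)*14 = 2926*14 = 40964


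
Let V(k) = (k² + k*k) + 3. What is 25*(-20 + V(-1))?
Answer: -375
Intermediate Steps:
V(k) = 3 + 2*k² (V(k) = (k² + k²) + 3 = 2*k² + 3 = 3 + 2*k²)
25*(-20 + V(-1)) = 25*(-20 + (3 + 2*(-1)²)) = 25*(-20 + (3 + 2*1)) = 25*(-20 + (3 + 2)) = 25*(-20 + 5) = 25*(-15) = -375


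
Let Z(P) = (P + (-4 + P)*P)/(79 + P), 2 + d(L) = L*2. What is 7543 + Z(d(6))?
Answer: 671397/89 ≈ 7543.8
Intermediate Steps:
d(L) = -2 + 2*L (d(L) = -2 + L*2 = -2 + 2*L)
Z(P) = (P + P*(-4 + P))/(79 + P)
7543 + Z(d(6)) = 7543 + (-2 + 2*6)*(-3 + (-2 + 2*6))/(79 + (-2 + 2*6)) = 7543 + (-2 + 12)*(-3 + (-2 + 12))/(79 + (-2 + 12)) = 7543 + 10*(-3 + 10)/(79 + 10) = 7543 + 10*7/89 = 7543 + 10*(1/89)*7 = 7543 + 70/89 = 671397/89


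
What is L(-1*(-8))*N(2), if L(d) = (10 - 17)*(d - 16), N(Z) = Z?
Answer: 112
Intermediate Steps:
L(d) = 112 - 7*d (L(d) = -7*(-16 + d) = 112 - 7*d)
L(-1*(-8))*N(2) = (112 - (-7)*(-8))*2 = (112 - 7*8)*2 = (112 - 56)*2 = 56*2 = 112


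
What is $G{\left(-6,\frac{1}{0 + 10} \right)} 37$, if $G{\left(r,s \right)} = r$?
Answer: $-222$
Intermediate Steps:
$G{\left(-6,\frac{1}{0 + 10} \right)} 37 = \left(-6\right) 37 = -222$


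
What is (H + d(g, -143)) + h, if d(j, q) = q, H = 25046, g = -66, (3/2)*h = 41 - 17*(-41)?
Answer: 25395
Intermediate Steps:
h = 492 (h = 2*(41 - 17*(-41))/3 = 2*(41 + 697)/3 = (⅔)*738 = 492)
(H + d(g, -143)) + h = (25046 - 143) + 492 = 24903 + 492 = 25395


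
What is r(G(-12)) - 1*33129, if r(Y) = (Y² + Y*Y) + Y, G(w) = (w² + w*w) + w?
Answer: 119499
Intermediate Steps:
G(w) = w + 2*w² (G(w) = (w² + w²) + w = 2*w² + w = w + 2*w²)
r(Y) = Y + 2*Y² (r(Y) = (Y² + Y²) + Y = 2*Y² + Y = Y + 2*Y²)
r(G(-12)) - 1*33129 = (-12*(1 + 2*(-12)))*(1 + 2*(-12*(1 + 2*(-12)))) - 1*33129 = (-12*(1 - 24))*(1 + 2*(-12*(1 - 24))) - 33129 = (-12*(-23))*(1 + 2*(-12*(-23))) - 33129 = 276*(1 + 2*276) - 33129 = 276*(1 + 552) - 33129 = 276*553 - 33129 = 152628 - 33129 = 119499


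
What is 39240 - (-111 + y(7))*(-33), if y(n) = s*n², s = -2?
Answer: 32343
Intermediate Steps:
y(n) = -2*n²
39240 - (-111 + y(7))*(-33) = 39240 - (-111 - 2*7²)*(-33) = 39240 - (-111 - 2*49)*(-33) = 39240 - (-111 - 98)*(-33) = 39240 - (-209)*(-33) = 39240 - 1*6897 = 39240 - 6897 = 32343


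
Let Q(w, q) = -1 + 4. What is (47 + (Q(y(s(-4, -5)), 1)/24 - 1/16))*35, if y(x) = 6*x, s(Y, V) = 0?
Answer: 26355/16 ≈ 1647.2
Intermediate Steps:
Q(w, q) = 3
(47 + (Q(y(s(-4, -5)), 1)/24 - 1/16))*35 = (47 + (3/24 - 1/16))*35 = (47 + (3*(1/24) - 1*1/16))*35 = (47 + (⅛ - 1/16))*35 = (47 + 1/16)*35 = (753/16)*35 = 26355/16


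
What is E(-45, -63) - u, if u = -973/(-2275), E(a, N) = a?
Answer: -14764/325 ≈ -45.428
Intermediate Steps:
u = 139/325 (u = -973*(-1/2275) = 139/325 ≈ 0.42769)
E(-45, -63) - u = -45 - 1*139/325 = -45 - 139/325 = -14764/325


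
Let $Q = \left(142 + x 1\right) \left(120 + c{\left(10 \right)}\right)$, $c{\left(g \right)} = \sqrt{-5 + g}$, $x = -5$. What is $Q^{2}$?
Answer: $270367445 + 4504560 \sqrt{5} \approx 2.8044 \cdot 10^{8}$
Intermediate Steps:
$Q = 16440 + 137 \sqrt{5}$ ($Q = \left(142 - 5\right) \left(120 + \sqrt{-5 + 10}\right) = \left(142 - 5\right) \left(120 + \sqrt{5}\right) = 137 \left(120 + \sqrt{5}\right) = 16440 + 137 \sqrt{5} \approx 16746.0$)
$Q^{2} = \left(16440 + 137 \sqrt{5}\right)^{2}$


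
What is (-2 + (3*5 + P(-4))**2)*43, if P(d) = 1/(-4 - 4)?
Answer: 603419/64 ≈ 9428.4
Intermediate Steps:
P(d) = -1/8 (P(d) = 1/(-8) = -1/8)
(-2 + (3*5 + P(-4))**2)*43 = (-2 + (3*5 - 1/8)**2)*43 = (-2 + (15 - 1/8)**2)*43 = (-2 + (119/8)**2)*43 = (-2 + 14161/64)*43 = (14033/64)*43 = 603419/64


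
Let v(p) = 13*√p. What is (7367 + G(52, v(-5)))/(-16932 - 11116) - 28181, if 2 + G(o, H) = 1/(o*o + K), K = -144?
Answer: -2023495815681/71802880 ≈ -28181.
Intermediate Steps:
G(o, H) = -2 + 1/(-144 + o²) (G(o, H) = -2 + 1/(o*o - 144) = -2 + 1/(o² - 144) = -2 + 1/(-144 + o²))
(7367 + G(52, v(-5)))/(-16932 - 11116) - 28181 = (7367 + (289 - 2*52²)/(-144 + 52²))/(-16932 - 11116) - 28181 = (7367 + (289 - 2*2704)/(-144 + 2704))/(-28048) - 28181 = (7367 + (289 - 5408)/2560)*(-1/28048) - 28181 = (7367 + (1/2560)*(-5119))*(-1/28048) - 28181 = (7367 - 5119/2560)*(-1/28048) - 28181 = (18854401/2560)*(-1/28048) - 28181 = -18854401/71802880 - 28181 = -2023495815681/71802880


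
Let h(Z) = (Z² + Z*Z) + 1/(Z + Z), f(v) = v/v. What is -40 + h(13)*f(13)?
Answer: 7749/26 ≈ 298.04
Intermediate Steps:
f(v) = 1
h(Z) = 1/(2*Z) + 2*Z² (h(Z) = (Z² + Z²) + 1/(2*Z) = 2*Z² + 1/(2*Z) = 1/(2*Z) + 2*Z²)
-40 + h(13)*f(13) = -40 + ((½)*(1 + 4*13³)/13)*1 = -40 + ((½)*(1/13)*(1 + 4*2197))*1 = -40 + ((½)*(1/13)*(1 + 8788))*1 = -40 + ((½)*(1/13)*8789)*1 = -40 + (8789/26)*1 = -40 + 8789/26 = 7749/26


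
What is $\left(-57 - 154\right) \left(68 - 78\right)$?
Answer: $2110$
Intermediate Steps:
$\left(-57 - 154\right) \left(68 - 78\right) = \left(-211\right) \left(-10\right) = 2110$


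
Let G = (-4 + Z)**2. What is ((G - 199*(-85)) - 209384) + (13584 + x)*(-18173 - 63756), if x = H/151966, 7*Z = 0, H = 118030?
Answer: -84582727232122/75983 ≈ -1.1132e+9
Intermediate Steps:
Z = 0 (Z = (1/7)*0 = 0)
x = 59015/75983 (x = 118030/151966 = 118030*(1/151966) = 59015/75983 ≈ 0.77669)
G = 16 (G = (-4 + 0)**2 = (-4)**2 = 16)
((G - 199*(-85)) - 209384) + (13584 + x)*(-18173 - 63756) = ((16 - 199*(-85)) - 209384) + (13584 + 59015/75983)*(-18173 - 63756) = ((16 + 16915) - 209384) + (1032212087/75983)*(-81929) = (16931 - 209384) - 84568104075823/75983 = -192453 - 84568104075823/75983 = -84582727232122/75983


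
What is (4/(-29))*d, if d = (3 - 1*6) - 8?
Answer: 44/29 ≈ 1.5172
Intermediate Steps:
d = -11 (d = (3 - 6) - 8 = -3 - 8 = -11)
(4/(-29))*d = (4/(-29))*(-11) = (4*(-1/29))*(-11) = -4/29*(-11) = 44/29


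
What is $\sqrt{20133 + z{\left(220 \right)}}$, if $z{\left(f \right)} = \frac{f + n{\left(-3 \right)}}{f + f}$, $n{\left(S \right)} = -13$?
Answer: $\frac{9 \sqrt{12030370}}{220} \approx 141.89$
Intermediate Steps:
$z{\left(f \right)} = \frac{-13 + f}{2 f}$ ($z{\left(f \right)} = \frac{f - 13}{f + f} = \frac{-13 + f}{2 f}$)
$\sqrt{20133 + z{\left(220 \right)}} = \sqrt{20133 + \frac{-13 + 220}{2 \cdot 220}} = \sqrt{20133 + \frac{1}{2} \cdot \frac{1}{220} \cdot 207} = \sqrt{20133 + \frac{207}{440}} = \sqrt{\frac{8858727}{440}} = \frac{9 \sqrt{12030370}}{220}$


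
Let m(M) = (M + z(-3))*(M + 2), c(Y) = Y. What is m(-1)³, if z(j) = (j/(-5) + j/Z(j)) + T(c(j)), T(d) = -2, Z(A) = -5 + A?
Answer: -531441/64000 ≈ -8.3038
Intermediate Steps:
z(j) = -2 - j/5 + j/(-5 + j) (z(j) = (j/(-5) + j/(-5 + j)) - 2 = (j*(-⅕) + j/(-5 + j)) - 2 = (-j/5 + j/(-5 + j)) - 2 = -2 - j/5 + j/(-5 + j))
m(M) = (2 + M)*(-41/40 + M) (m(M) = (M + (50 - 1*(-3)²)/(5*(-5 - 3)))*(M + 2) = (M + (⅕)*(50 - 1*9)/(-8))*(2 + M) = (M + (⅕)*(-⅛)*(50 - 9))*(2 + M) = (M + (⅕)*(-⅛)*41)*(2 + M) = (M - 41/40)*(2 + M) = (-41/40 + M)*(2 + M) = (2 + M)*(-41/40 + M))
m(-1)³ = (-41/20 + (-1)² + (39/40)*(-1))³ = (-41/20 + 1 - 39/40)³ = (-81/40)³ = -531441/64000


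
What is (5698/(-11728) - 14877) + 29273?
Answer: 84415295/5864 ≈ 14396.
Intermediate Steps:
(5698/(-11728) - 14877) + 29273 = (5698*(-1/11728) - 14877) + 29273 = (-2849/5864 - 14877) + 29273 = -87241577/5864 + 29273 = 84415295/5864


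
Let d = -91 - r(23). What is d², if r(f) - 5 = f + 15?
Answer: 17956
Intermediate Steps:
r(f) = 20 + f (r(f) = 5 + (f + 15) = 5 + (15 + f) = 20 + f)
d = -134 (d = -91 - (20 + 23) = -91 - 1*43 = -91 - 43 = -134)
d² = (-134)² = 17956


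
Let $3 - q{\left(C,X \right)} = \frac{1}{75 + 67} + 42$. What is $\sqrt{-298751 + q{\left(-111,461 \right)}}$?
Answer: $\frac{i \sqrt{6024801702}}{142} \approx 546.62 i$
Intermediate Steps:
$q{\left(C,X \right)} = - \frac{5539}{142}$ ($q{\left(C,X \right)} = 3 - \left(\frac{1}{75 + 67} + 42\right) = 3 - \left(\frac{1}{142} + 42\right) = 3 - \frac{5965}{142} = - \frac{5539}{142}$)
$\sqrt{-298751 + q{\left(-111,461 \right)}} = \sqrt{-298751 - \frac{5539}{142}} = \sqrt{- \frac{42428181}{142}} = \frac{i \sqrt{6024801702}}{142}$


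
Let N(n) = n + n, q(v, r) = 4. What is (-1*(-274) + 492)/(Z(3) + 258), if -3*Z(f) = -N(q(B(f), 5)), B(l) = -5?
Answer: 1149/391 ≈ 2.9386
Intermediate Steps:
N(n) = 2*n
Z(f) = 8/3 (Z(f) = -(-1)*2*4/3 = -(-1)*8/3 = -1/3*(-8) = 8/3)
(-1*(-274) + 492)/(Z(3) + 258) = (-1*(-274) + 492)/(8/3 + 258) = (274 + 492)/(782/3) = 766*(3/782) = 1149/391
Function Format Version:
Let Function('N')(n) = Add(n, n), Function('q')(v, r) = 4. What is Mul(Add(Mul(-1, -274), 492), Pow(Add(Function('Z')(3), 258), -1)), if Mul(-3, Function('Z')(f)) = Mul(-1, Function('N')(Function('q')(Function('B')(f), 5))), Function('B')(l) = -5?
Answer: Rational(1149, 391) ≈ 2.9386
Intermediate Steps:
Function('N')(n) = Mul(2, n)
Function('Z')(f) = Rational(8, 3) (Function('Z')(f) = Mul(Rational(-1, 3), Mul(-1, Mul(2, 4))) = Mul(Rational(-1, 3), Mul(-1, 8)) = Mul(Rational(-1, 3), -8) = Rational(8, 3))
Mul(Add(Mul(-1, -274), 492), Pow(Add(Function('Z')(3), 258), -1)) = Mul(Add(Mul(-1, -274), 492), Pow(Add(Rational(8, 3), 258), -1)) = Mul(Add(274, 492), Pow(Rational(782, 3), -1)) = Mul(766, Rational(3, 782)) = Rational(1149, 391)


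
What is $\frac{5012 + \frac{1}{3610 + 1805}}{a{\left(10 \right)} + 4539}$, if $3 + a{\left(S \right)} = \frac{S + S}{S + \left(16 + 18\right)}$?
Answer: $\frac{298539791}{270213915} \approx 1.1048$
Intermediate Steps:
$a{\left(S \right)} = -3 + \frac{2 S}{34 + S}$ ($a{\left(S \right)} = -3 + \frac{S + S}{S + \left(16 + 18\right)} = -3 + \frac{2 S}{S + 34} = -3 + \frac{2 S}{34 + S}$)
$\frac{5012 + \frac{1}{3610 + 1805}}{a{\left(10 \right)} + 4539} = \frac{5012 + \frac{1}{3610 + 1805}}{\frac{-102 - 10}{34 + 10} + 4539} = \frac{5012 + \frac{1}{5415}}{\frac{-102 - 10}{44} + 4539} = \frac{5012 + \frac{1}{5415}}{\frac{1}{44} \left(-112\right) + 4539} = \frac{27139981}{5415 \left(- \frac{28}{11} + 4539\right)} = \frac{27139981}{5415 \cdot \frac{49901}{11}} = \frac{27139981}{5415} \cdot \frac{11}{49901} = \frac{298539791}{270213915}$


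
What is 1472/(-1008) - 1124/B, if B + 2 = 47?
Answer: -2776/105 ≈ -26.438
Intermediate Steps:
B = 45 (B = -2 + 47 = 45)
1472/(-1008) - 1124/B = 1472/(-1008) - 1124/45 = 1472*(-1/1008) - 1124*1/45 = -92/63 - 1124/45 = -2776/105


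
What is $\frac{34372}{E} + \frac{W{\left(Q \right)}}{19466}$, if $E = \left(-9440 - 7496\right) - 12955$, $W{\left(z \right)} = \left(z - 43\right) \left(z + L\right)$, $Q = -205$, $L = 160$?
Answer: $- \frac{167750896}{290929103} \approx -0.5766$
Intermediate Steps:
$W{\left(z \right)} = \left(-43 + z\right) \left(160 + z\right)$ ($W{\left(z \right)} = \left(z - 43\right) \left(z + 160\right) = \left(-43 + z\right) \left(160 + z\right)$)
$E = -29891$ ($E = -16936 - 12955 = -29891$)
$\frac{34372}{E} + \frac{W{\left(Q \right)}}{19466} = \frac{34372}{-29891} + \frac{-6880 + \left(-205\right)^{2} + 117 \left(-205\right)}{19466} = 34372 \left(- \frac{1}{29891}\right) + \left(-6880 + 42025 - 23985\right) \frac{1}{19466} = - \frac{34372}{29891} + 11160 \cdot \frac{1}{19466} = - \frac{34372}{29891} + \frac{5580}{9733} = - \frac{167750896}{290929103}$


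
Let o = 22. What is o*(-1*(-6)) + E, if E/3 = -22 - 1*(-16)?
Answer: 114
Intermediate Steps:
E = -18 (E = 3*(-22 - 1*(-16)) = 3*(-22 + 16) = 3*(-6) = -18)
o*(-1*(-6)) + E = 22*(-1*(-6)) - 18 = 22*6 - 18 = 132 - 18 = 114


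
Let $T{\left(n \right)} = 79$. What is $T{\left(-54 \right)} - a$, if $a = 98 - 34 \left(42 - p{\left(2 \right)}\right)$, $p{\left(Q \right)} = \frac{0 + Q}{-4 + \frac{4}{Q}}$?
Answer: $1443$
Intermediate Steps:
$p{\left(Q \right)} = \frac{Q}{-4 + \frac{4}{Q}}$
$a = -1364$ ($a = 98 - 34 \left(42 - - \frac{2^{2}}{-4 + 4 \cdot 2}\right) = 98 - 34 \left(42 - \left(-1\right) 4 \frac{1}{-4 + 8}\right) = 98 - 34 \left(42 - \left(-1\right) 4 \cdot \frac{1}{4}\right) = 98 - 34 \left(42 - -1\right) = 98 - 34 \left(42 + 1\right) = 98 - 1462 = -1364$)
$T{\left(-54 \right)} - a = 79 - -1364 = 79 + 1364 = 1443$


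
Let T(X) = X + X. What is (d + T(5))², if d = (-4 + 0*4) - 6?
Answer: 0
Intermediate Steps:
T(X) = 2*X
d = -10 (d = (-4 + 0) - 6 = -4 - 6 = -10)
(d + T(5))² = (-10 + 2*5)² = (-10 + 10)² = 0² = 0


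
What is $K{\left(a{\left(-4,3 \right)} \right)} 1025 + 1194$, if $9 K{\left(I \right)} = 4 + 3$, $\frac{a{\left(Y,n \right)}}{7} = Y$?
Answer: $\frac{17921}{9} \approx 1991.2$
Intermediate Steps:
$a{\left(Y,n \right)} = 7 Y$
$K{\left(I \right)} = \frac{7}{9}$ ($K{\left(I \right)} = \frac{4 + 3}{9} = \frac{1}{9} \cdot 7 = \frac{7}{9}$)
$K{\left(a{\left(-4,3 \right)} \right)} 1025 + 1194 = \frac{7}{9} \cdot 1025 + 1194 = \frac{7175}{9} + 1194 = \frac{17921}{9}$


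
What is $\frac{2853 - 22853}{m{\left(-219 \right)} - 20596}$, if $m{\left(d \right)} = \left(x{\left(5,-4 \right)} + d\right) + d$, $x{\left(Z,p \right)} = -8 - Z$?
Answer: $\frac{20000}{21047} \approx 0.95025$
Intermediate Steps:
$m{\left(d \right)} = -13 + 2 d$ ($m{\left(d \right)} = \left(\left(-8 - 5\right) + d\right) + d = \left(-13 + d\right) + d = -13 + 2 d$)
$\frac{2853 - 22853}{m{\left(-219 \right)} - 20596} = \frac{2853 - 22853}{\left(-13 + 2 \left(-219\right)\right) - 20596} = - \frac{20000}{\left(-13 - 438\right) - 20596} = - \frac{20000}{-451 - 20596} = - \frac{20000}{-21047} = \left(-20000\right) \left(- \frac{1}{21047}\right) = \frac{20000}{21047}$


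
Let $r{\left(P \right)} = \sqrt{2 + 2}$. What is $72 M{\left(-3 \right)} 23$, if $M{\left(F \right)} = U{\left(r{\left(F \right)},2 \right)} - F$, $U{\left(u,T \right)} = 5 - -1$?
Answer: $14904$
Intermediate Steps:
$r{\left(P \right)} = 2$ ($r{\left(P \right)} = \sqrt{4} = 2$)
$U{\left(u,T \right)} = 6$ ($U{\left(u,T \right)} = 5 + 1 = 6$)
$M{\left(F \right)} = 6 - F$
$72 M{\left(-3 \right)} 23 = 72 \left(6 - -3\right) 23 = 72 \left(6 + 3\right) 23 = 72 \cdot 9 \cdot 23 = 648 \cdot 23 = 14904$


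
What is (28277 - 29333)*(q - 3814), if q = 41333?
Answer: -39620064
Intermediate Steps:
(28277 - 29333)*(q - 3814) = (28277 - 29333)*(41333 - 3814) = -1056*37519 = -39620064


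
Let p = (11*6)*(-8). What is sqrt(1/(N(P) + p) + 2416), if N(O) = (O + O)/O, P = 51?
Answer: 7*sqrt(13641810)/526 ≈ 49.153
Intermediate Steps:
p = -528 (p = 66*(-8) = -528)
N(O) = 2 (N(O) = (2*O)/O = 2)
sqrt(1/(N(P) + p) + 2416) = sqrt(1/(2 - 528) + 2416) = sqrt(1/(-526) + 2416) = sqrt(-1/526 + 2416) = sqrt(1270815/526) = 7*sqrt(13641810)/526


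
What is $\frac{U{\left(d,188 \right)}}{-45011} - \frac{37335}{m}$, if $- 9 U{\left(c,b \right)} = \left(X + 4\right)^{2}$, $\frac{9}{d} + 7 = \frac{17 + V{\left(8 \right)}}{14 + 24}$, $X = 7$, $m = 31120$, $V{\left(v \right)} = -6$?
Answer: $- \frac{3024121129}{2521336176} \approx -1.1994$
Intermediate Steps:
$d = - \frac{114}{85}$ ($d = \frac{9}{-7 + \frac{17 - 6}{14 + 24}} = \frac{9}{-7 + \frac{11}{38}} = \frac{9}{- \frac{255}{38}} = 9 \left(- \frac{38}{255}\right) = - \frac{114}{85} \approx -1.3412$)
$U{\left(c,b \right)} = - \frac{121}{9}$ ($U{\left(c,b \right)} = - \frac{\left(7 + 4\right)^{2}}{9} = - \frac{11^{2}}{9} = \left(- \frac{1}{9}\right) 121 = - \frac{121}{9}$)
$\frac{U{\left(d,188 \right)}}{-45011} - \frac{37335}{m} = - \frac{121}{9 \left(-45011\right)} - \frac{37335}{31120} = \left(- \frac{121}{9}\right) \left(- \frac{1}{45011}\right) - \frac{7467}{6224} = \frac{121}{405099} - \frac{7467}{6224} = - \frac{3024121129}{2521336176}$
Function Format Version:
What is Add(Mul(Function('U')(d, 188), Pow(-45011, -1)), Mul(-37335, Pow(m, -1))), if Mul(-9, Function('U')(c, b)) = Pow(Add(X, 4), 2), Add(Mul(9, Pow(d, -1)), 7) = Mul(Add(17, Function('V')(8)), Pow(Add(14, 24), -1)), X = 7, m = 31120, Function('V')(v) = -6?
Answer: Rational(-3024121129, 2521336176) ≈ -1.1994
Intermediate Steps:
d = Rational(-114, 85) (d = Mul(9, Pow(Add(-7, Mul(Add(17, -6), Pow(Add(14, 24), -1))), -1)) = Mul(9, Pow(Add(-7, Mul(11, Pow(38, -1))), -1)) = Mul(9, Pow(Add(-7, Mul(11, Rational(1, 38))), -1)) = Mul(9, Pow(Add(-7, Rational(11, 38)), -1)) = Mul(9, Pow(Rational(-255, 38), -1)) = Mul(9, Rational(-38, 255)) = Rational(-114, 85) ≈ -1.3412)
Function('U')(c, b) = Rational(-121, 9) (Function('U')(c, b) = Mul(Rational(-1, 9), Pow(Add(7, 4), 2)) = Mul(Rational(-1, 9), Pow(11, 2)) = Mul(Rational(-1, 9), 121) = Rational(-121, 9))
Add(Mul(Function('U')(d, 188), Pow(-45011, -1)), Mul(-37335, Pow(m, -1))) = Add(Mul(Rational(-121, 9), Pow(-45011, -1)), Mul(-37335, Pow(31120, -1))) = Add(Mul(Rational(-121, 9), Rational(-1, 45011)), Mul(-37335, Rational(1, 31120))) = Add(Rational(121, 405099), Rational(-7467, 6224)) = Rational(-3024121129, 2521336176)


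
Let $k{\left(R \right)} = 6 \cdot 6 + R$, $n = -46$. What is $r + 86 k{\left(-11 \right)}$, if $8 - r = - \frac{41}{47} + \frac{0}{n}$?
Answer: $\frac{101467}{47} \approx 2158.9$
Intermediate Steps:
$r = \frac{417}{47}$ ($r = 8 - \left(- \frac{41}{47} + \frac{0}{-46}\right) = 8 - \left(\left(-41\right) \frac{1}{47} + 0 \left(- \frac{1}{46}\right)\right) = 8 - \left(- \frac{41}{47} + 0\right) = 8 - - \frac{41}{47} = 8 + \frac{41}{47} = \frac{417}{47} \approx 8.8723$)
$k{\left(R \right)} = 36 + R$
$r + 86 k{\left(-11 \right)} = \frac{417}{47} + 86 \left(36 - 11\right) = \frac{417}{47} + 86 \cdot 25 = \frac{417}{47} + 2150 = \frac{101467}{47}$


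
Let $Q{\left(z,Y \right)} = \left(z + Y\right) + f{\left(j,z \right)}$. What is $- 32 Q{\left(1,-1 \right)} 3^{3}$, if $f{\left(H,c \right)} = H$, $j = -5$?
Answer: $4320$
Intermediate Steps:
$Q{\left(z,Y \right)} = -5 + Y + z$ ($Q{\left(z,Y \right)} = \left(z + Y\right) - 5 = \left(Y + z\right) - 5 = -5 + Y + z$)
$- 32 Q{\left(1,-1 \right)} 3^{3} = - 32 \left(-5 - 1 + 1\right) 3^{3} = \left(-32\right) \left(-5\right) 27 = 160 \cdot 27 = 4320$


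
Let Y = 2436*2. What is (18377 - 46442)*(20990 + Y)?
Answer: -725817030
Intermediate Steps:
Y = 4872
(18377 - 46442)*(20990 + Y) = (18377 - 46442)*(20990 + 4872) = -28065*25862 = -725817030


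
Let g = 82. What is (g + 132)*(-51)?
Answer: -10914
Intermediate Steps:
(g + 132)*(-51) = (82 + 132)*(-51) = 214*(-51) = -10914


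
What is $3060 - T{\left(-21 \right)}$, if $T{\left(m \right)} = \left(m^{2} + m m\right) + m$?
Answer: $2199$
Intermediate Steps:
$T{\left(m \right)} = m + 2 m^{2}$ ($T{\left(m \right)} = \left(m^{2} + m^{2}\right) + m = 2 m^{2} + m = m + 2 m^{2}$)
$3060 - T{\left(-21 \right)} = 3060 - - 21 \left(1 + 2 \left(-21\right)\right) = 3060 - - 21 \left(1 - 42\right) = 3060 - \left(-21\right) \left(-41\right) = 3060 - 861 = 2199$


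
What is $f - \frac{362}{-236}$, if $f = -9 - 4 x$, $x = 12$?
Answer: $- \frac{6545}{118} \approx -55.466$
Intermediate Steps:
$f = -57$ ($f = -9 - 48 = -57$)
$f - \frac{362}{-236} = -57 - \frac{362}{-236} = -57 - 362 \left(- \frac{1}{236}\right) = -57 - - \frac{181}{118} = -57 + \frac{181}{118} = - \frac{6545}{118}$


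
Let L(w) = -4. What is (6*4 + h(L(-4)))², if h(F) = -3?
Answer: 441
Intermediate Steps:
(6*4 + h(L(-4)))² = (6*4 - 3)² = (24 - 3)² = 21² = 441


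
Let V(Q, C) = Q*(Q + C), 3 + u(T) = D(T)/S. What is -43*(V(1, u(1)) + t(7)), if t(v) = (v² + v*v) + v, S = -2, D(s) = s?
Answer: -8815/2 ≈ -4407.5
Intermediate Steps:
t(v) = v + 2*v² (t(v) = (v² + v²) + v = 2*v² + v = v + 2*v²)
u(T) = -3 - T/2 (u(T) = -3 + T/(-2) = -3 + T*(-½) = -3 - T/2)
V(Q, C) = Q*(C + Q)
-43*(V(1, u(1)) + t(7)) = -43*(1*((-3 - ½*1) + 1) + 7*(1 + 2*7)) = -43*(1*((-3 - ½) + 1) + 7*(1 + 14)) = -43*(1*(-7/2 + 1) + 7*15) = -43*(1*(-5/2) + 105) = -43*(-5/2 + 105) = -43*205/2 = -8815/2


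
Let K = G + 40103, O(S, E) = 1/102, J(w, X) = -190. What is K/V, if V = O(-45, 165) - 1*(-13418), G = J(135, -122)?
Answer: 4071126/1368637 ≈ 2.9746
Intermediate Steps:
O(S, E) = 1/102
G = -190
V = 1368637/102 (V = 1/102 - 1*(-13418) = 1/102 + 13418 = 1368637/102 ≈ 13418.)
K = 39913 (K = -190 + 40103 = 39913)
K/V = 39913/(1368637/102) = 39913*(102/1368637) = 4071126/1368637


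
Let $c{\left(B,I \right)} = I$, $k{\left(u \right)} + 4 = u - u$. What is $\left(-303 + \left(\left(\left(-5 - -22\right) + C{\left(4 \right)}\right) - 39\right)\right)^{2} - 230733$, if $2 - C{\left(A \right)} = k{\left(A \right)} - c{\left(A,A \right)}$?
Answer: $-131508$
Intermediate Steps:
$k{\left(u \right)} = -4$ ($k{\left(u \right)} = -4 + \left(u - u\right) = -4 + 0 = -4$)
$C{\left(A \right)} = 6 + A$ ($C{\left(A \right)} = 2 - \left(-4 - A\right) = 2 + \left(4 + A\right) = 6 + A$)
$\left(-303 + \left(\left(\left(-5 - -22\right) + C{\left(4 \right)}\right) - 39\right)\right)^{2} - 230733 = \left(-303 + \left(\left(\left(-5 - -22\right) + \left(6 + 4\right)\right) - 39\right)\right)^{2} - 230733 = \left(-303 + \left(\left(\left(-5 + 22\right) + 10\right) - 39\right)\right)^{2} - 230733 = \left(-303 + \left(\left(17 + 10\right) - 39\right)\right)^{2} - 230733 = \left(-303 + \left(27 - 39\right)\right)^{2} - 230733 = \left(-303 - 12\right)^{2} - 230733 = \left(-315\right)^{2} - 230733 = 99225 - 230733 = -131508$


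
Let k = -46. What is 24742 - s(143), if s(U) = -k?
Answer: 24696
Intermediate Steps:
s(U) = 46 (s(U) = -1*(-46) = 46)
24742 - s(143) = 24742 - 1*46 = 24742 - 46 = 24696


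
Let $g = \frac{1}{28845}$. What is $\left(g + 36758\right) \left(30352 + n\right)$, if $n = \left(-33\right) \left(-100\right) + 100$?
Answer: $\frac{35786722815272}{28845} \approx 1.2407 \cdot 10^{9}$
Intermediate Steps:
$n = 3400$ ($n = 3300 + 100 = 3400$)
$g = \frac{1}{28845} \approx 3.4668 \cdot 10^{-5}$
$\left(g + 36758\right) \left(30352 + n\right) = \left(\frac{1}{28845} + 36758\right) \left(30352 + 3400\right) = \frac{1060284511}{28845} \cdot 33752 = \frac{35786722815272}{28845}$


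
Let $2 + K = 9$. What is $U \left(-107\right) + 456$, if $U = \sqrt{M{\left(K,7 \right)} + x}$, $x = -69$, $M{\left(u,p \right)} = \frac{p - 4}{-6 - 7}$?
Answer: $456 - \frac{3210 i \sqrt{13}}{13} \approx 456.0 - 890.29 i$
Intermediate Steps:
$K = 7$ ($K = -2 + 9 = 7$)
$M{\left(u,p \right)} = \frac{4}{13} - \frac{p}{13}$ ($M{\left(u,p \right)} = \frac{-4 + p}{-13} = \left(-4 + p\right) \left(- \frac{1}{13}\right) = \frac{4}{13} - \frac{p}{13}$)
$U = \frac{30 i \sqrt{13}}{13}$ ($U = \sqrt{\left(\frac{4}{13} - \frac{7}{13}\right) - 69} = \sqrt{- \frac{3}{13} - 69} = \sqrt{- \frac{900}{13}} = \frac{30 i \sqrt{13}}{13} \approx 8.3205 i$)
$U \left(-107\right) + 456 = \frac{30 i \sqrt{13}}{13} \left(-107\right) + 456 = - \frac{3210 i \sqrt{13}}{13} + 456 = 456 - \frac{3210 i \sqrt{13}}{13}$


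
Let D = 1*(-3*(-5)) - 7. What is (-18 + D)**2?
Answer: 100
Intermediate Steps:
D = 8 (D = 1*15 - 7 = 15 - 7 = 8)
(-18 + D)**2 = (-18 + 8)**2 = (-10)**2 = 100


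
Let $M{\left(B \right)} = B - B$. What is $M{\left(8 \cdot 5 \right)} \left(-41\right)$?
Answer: $0$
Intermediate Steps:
$M{\left(B \right)} = 0$
$M{\left(8 \cdot 5 \right)} \left(-41\right) = 0 \left(-41\right) = 0$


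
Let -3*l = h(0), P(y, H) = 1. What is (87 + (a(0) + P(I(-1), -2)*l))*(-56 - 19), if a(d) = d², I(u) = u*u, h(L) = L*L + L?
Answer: -6525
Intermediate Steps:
h(L) = L + L² (h(L) = L² + L = L + L²)
I(u) = u²
l = 0 (l = -0*(1 + 0) = -0 = -⅓*0 = 0)
(87 + (a(0) + P(I(-1), -2)*l))*(-56 - 19) = (87 + (0² + 1*0))*(-56 - 19) = (87 + (0 + 0))*(-75) = (87 + 0)*(-75) = 87*(-75) = -6525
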